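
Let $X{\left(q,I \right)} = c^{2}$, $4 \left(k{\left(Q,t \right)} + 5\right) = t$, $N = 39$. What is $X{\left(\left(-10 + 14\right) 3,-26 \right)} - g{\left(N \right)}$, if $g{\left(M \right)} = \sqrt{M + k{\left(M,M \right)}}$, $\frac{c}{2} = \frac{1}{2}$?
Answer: $1 - \frac{5 \sqrt{7}}{2} \approx -5.6144$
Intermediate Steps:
$k{\left(Q,t \right)} = -5 + \frac{t}{4}$
$c = 1$ ($c = \frac{2}{2} = 2 \cdot \frac{1}{2} = 1$)
$X{\left(q,I \right)} = 1$ ($X{\left(q,I \right)} = 1^{2} = 1$)
$g{\left(M \right)} = \sqrt{-5 + \frac{5 M}{4}}$ ($g{\left(M \right)} = \sqrt{M + \left(-5 + \frac{M}{4}\right)} = \sqrt{-5 + \frac{5 M}{4}}$)
$X{\left(\left(-10 + 14\right) 3,-26 \right)} - g{\left(N \right)} = 1 - \frac{\sqrt{-20 + 5 \cdot 39}}{2} = 1 - \frac{\sqrt{-20 + 195}}{2} = 1 - \frac{\sqrt{175}}{2} = 1 - \frac{5 \sqrt{7}}{2}$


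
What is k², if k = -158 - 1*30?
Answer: 35344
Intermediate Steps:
k = -188 (k = -158 - 30 = -188)
k² = (-188)² = 35344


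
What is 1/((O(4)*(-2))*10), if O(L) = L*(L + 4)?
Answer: -1/640 ≈ -0.0015625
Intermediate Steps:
O(L) = L*(4 + L)
1/((O(4)*(-2))*10) = 1/(((4*(4 + 4))*(-2))*10) = 1/(((4*8)*(-2))*10) = 1/((32*(-2))*10) = 1/(-64*10) = 1/(-640) = -1/640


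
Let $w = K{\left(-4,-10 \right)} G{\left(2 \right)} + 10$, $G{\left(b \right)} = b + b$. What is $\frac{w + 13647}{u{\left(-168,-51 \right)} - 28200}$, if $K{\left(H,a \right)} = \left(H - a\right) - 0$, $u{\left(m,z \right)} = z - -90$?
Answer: $- \frac{13681}{28161} \approx -0.48581$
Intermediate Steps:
$G{\left(b \right)} = 2 b$
$u{\left(m,z \right)} = 90 + z$ ($u{\left(m,z \right)} = z + 90 = 90 + z$)
$K{\left(H,a \right)} = H - a$ ($K{\left(H,a \right)} = \left(H - a\right) + 0 = H - a$)
$w = 34$ ($w = \left(-4 - -10\right) 2 \cdot 2 + 10 = \left(-4 + 10\right) 4 + 10 = 6 \cdot 4 + 10 = 24 + 10 = 34$)
$\frac{w + 13647}{u{\left(-168,-51 \right)} - 28200} = \frac{34 + 13647}{\left(90 - 51\right) - 28200} = \frac{13681}{39 - 28200} = \frac{13681}{-28161} = 13681 \left(- \frac{1}{28161}\right) = - \frac{13681}{28161}$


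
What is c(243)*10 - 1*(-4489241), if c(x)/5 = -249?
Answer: 4476791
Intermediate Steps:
c(x) = -1245 (c(x) = 5*(-249) = -1245)
c(243)*10 - 1*(-4489241) = -1245*10 - 1*(-4489241) = -12450 + 4489241 = 4476791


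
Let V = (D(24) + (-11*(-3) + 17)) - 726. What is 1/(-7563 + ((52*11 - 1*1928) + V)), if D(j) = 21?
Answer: -1/9574 ≈ -0.00010445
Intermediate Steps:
V = -655 (V = (21 + (-11*(-3) + 17)) - 726 = (21 + (33 + 17)) - 726 = (21 + 50) - 726 = 71 - 726 = -655)
1/(-7563 + ((52*11 - 1*1928) + V)) = 1/(-7563 + ((52*11 - 1*1928) - 655)) = 1/(-7563 + ((572 - 1928) - 655)) = 1/(-7563 + (-1356 - 655)) = 1/(-7563 - 2011) = 1/(-9574) = -1/9574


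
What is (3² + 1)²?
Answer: 100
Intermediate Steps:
(3² + 1)² = (9 + 1)² = 10² = 100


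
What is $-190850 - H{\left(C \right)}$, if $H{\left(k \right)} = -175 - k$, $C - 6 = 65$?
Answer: $-190604$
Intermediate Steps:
$C = 71$ ($C = 6 + 65 = 71$)
$-190850 - H{\left(C \right)} = -190850 - \left(-175 - 71\right) = -190850 - -246 = -190850 + 246 = -190604$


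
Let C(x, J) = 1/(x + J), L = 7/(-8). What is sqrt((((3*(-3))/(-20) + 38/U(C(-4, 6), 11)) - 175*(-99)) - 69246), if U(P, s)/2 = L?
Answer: I*sqrt(254517095)/70 ≈ 227.91*I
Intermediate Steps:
L = -7/8 (L = 7*(-1/8) = -7/8 ≈ -0.87500)
C(x, J) = 1/(J + x)
U(P, s) = -7/4 (U(P, s) = 2*(-7/8) = -7/4)
sqrt((((3*(-3))/(-20) + 38/U(C(-4, 6), 11)) - 175*(-99)) - 69246) = sqrt((((3*(-3))/(-20) + 38/(-7/4)) - 175*(-99)) - 69246) = sqrt(((-9*(-1/20) + 38*(-4/7)) + 17325) - 69246) = sqrt(((9/20 - 152/7) + 17325) - 69246) = sqrt((-2977/140 + 17325) - 69246) = sqrt(2422523/140 - 69246) = sqrt(-7271917/140) = I*sqrt(254517095)/70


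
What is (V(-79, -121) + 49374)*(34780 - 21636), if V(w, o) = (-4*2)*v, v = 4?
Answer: 648551248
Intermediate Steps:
V(w, o) = -32 (V(w, o) = -4*2*4 = -8*4 = -32)
(V(-79, -121) + 49374)*(34780 - 21636) = (-32 + 49374)*(34780 - 21636) = 49342*13144 = 648551248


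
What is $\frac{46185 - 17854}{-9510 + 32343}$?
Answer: $\frac{28331}{22833} \approx 1.2408$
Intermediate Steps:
$\frac{46185 - 17854}{-9510 + 32343} = \frac{28331}{22833}$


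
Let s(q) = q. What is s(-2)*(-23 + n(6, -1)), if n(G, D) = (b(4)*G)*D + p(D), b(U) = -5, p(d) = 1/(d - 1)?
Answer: -13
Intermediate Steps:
p(d) = 1/(-1 + d)
n(G, D) = 1/(-1 + D) - 5*D*G (n(G, D) = (-5*G)*D + 1/(-1 + D) = -5*D*G + 1/(-1 + D) = 1/(-1 + D) - 5*D*G)
s(-2)*(-23 + n(6, -1)) = -2*(-23 + (1 - 5*(-1)*6*(-1 - 1))/(-1 - 1)) = -2*(-23 + (1 - 5*(-1)*6*(-2))/(-2)) = -2*(-23 - (1 - 60)/2) = -2*(-23 - ½*(-59)) = -2*(-23 + 59/2) = -2*13/2 = -13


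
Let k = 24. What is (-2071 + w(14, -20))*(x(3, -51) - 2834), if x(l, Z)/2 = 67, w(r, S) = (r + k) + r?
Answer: 5451300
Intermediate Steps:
w(r, S) = 24 + 2*r (w(r, S) = (r + 24) + r = (24 + r) + r = 24 + 2*r)
x(l, Z) = 134 (x(l, Z) = 2*67 = 134)
(-2071 + w(14, -20))*(x(3, -51) - 2834) = (-2071 + (24 + 2*14))*(134 - 2834) = (-2071 + (24 + 28))*(-2700) = (-2071 + 52)*(-2700) = -2019*(-2700) = 5451300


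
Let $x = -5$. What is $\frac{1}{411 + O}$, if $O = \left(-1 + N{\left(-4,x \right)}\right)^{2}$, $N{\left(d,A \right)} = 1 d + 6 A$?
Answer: $\frac{1}{1636} \approx 0.00061125$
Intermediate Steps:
$N{\left(d,A \right)} = d + 6 A$
$O = 1225$ ($O = \left(-1 + \left(-4 + 6 \left(-5\right)\right)\right)^{2} = \left(-1 - 34\right)^{2} = \left(-35\right)^{2} = 1225$)
$\frac{1}{411 + O} = \frac{1}{411 + 1225} = \frac{1}{1636}$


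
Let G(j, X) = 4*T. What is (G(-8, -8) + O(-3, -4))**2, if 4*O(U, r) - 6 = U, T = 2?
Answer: 1225/16 ≈ 76.563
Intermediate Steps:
O(U, r) = 3/2 + U/4
G(j, X) = 8 (G(j, X) = 4*2 = 8)
(G(-8, -8) + O(-3, -4))**2 = (8 + (3/2 + (1/4)*(-3)))**2 = (8 + (3/2 - 3/4))**2 = (8 + 3/4)**2 = (35/4)**2 = 1225/16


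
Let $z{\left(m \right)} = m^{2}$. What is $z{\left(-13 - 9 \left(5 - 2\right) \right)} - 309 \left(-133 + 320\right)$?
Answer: $-56183$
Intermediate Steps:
$z{\left(-13 - 9 \left(5 - 2\right) \right)} - 309 \left(-133 + 320\right) = \left(-13 - 9 \left(5 - 2\right)\right)^{2} - 309 \left(-133 + 320\right) = \left(-13 - 9 \left(5 - 2\right)\right)^{2} - 57783 = \left(-13 - 27\right)^{2} - 57783 = \left(-40\right)^{2} - 57783 = 1600 - 57783 = -56183$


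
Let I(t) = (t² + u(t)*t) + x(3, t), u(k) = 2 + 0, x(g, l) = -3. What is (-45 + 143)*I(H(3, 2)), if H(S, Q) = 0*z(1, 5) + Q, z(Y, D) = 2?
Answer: 490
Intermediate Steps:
u(k) = 2
H(S, Q) = Q (H(S, Q) = 0*2 + Q = 0 + Q = Q)
I(t) = -3 + t² + 2*t (I(t) = (t² + 2*t) - 3 = -3 + t² + 2*t)
(-45 + 143)*I(H(3, 2)) = (-45 + 143)*(-3 + 2² + 2*2) = 98*(-3 + 4 + 4) = 98*5 = 490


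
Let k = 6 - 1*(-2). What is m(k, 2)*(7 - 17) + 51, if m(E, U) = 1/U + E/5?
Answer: 30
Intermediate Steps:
k = 8 (k = 6 + 2 = 8)
m(E, U) = 1/U + E/5 (m(E, U) = 1/U + E*(1/5) = 1/U + E/5)
m(k, 2)*(7 - 17) + 51 = (1/2 + (1/5)*8)*(7 - 17) + 51 = (1/2 + 8/5)*(-10) + 51 = (21/10)*(-10) + 51 = -21 + 51 = 30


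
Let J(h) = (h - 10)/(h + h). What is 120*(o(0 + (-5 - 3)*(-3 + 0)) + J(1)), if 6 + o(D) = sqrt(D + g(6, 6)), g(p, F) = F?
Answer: -1260 + 120*sqrt(30) ≈ -602.73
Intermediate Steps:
J(h) = (-10 + h)/(2*h) (J(h) = (-10 + h)/((2*h)) = (-10 + h)*(1/(2*h)) = (-10 + h)/(2*h))
o(D) = -6 + sqrt(6 + D) (o(D) = -6 + sqrt(D + 6) = -6 + sqrt(6 + D))
120*(o(0 + (-5 - 3)*(-3 + 0)) + J(1)) = 120*((-6 + sqrt(6 + (0 + (-5 - 3)*(-3 + 0)))) + (1/2)*(-10 + 1)/1) = 120*((-6 + sqrt(6 + (0 - 8*(-3)))) + (1/2)*1*(-9)) = 120*((-6 + sqrt(6 + (0 + 24))) - 9/2) = 120*((-6 + sqrt(6 + 24)) - 9/2) = 120*((-6 + sqrt(30)) - 9/2) = 120*(-21/2 + sqrt(30)) = -1260 + 120*sqrt(30)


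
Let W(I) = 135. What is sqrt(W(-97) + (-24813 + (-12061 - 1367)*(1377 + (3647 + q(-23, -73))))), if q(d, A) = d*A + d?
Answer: 3*I*sqrt(9969302) ≈ 9472.3*I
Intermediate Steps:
q(d, A) = d + A*d (q(d, A) = A*d + d = d + A*d)
sqrt(W(-97) + (-24813 + (-12061 - 1367)*(1377 + (3647 + q(-23, -73))))) = sqrt(135 + (-24813 + (-12061 - 1367)*(1377 + (3647 - 23*(1 - 73))))) = sqrt(135 + (-24813 - 13428*(1377 + (3647 - 23*(-72))))) = sqrt(135 + (-24813 - 13428*(1377 + (3647 + 1656)))) = sqrt(135 + (-24813 - 13428*(1377 + 5303))) = sqrt(135 + (-24813 - 13428*6680)) = sqrt(135 + (-24813 - 89699040)) = sqrt(135 - 89723853) = sqrt(-89723718) = 3*I*sqrt(9969302)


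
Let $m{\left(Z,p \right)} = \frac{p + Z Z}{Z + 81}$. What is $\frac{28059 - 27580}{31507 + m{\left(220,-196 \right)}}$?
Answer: $\frac{144179}{9531811} \approx 0.015126$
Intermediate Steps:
$m{\left(Z,p \right)} = \frac{p + Z^{2}}{81 + Z}$
$\frac{28059 - 27580}{31507 + m{\left(220,-196 \right)}} = \frac{28059 - 27580}{31507 + \frac{-196 + 220^{2}}{81 + 220}} = \frac{479}{31507 + \frac{-196 + 48400}{301}} = \frac{479}{31507 + \frac{1}{301} \cdot 48204} = \frac{479}{31507 + \frac{48204}{301}} = \frac{479}{\frac{9531811}{301}} = 479 \cdot \frac{301}{9531811} = \frac{144179}{9531811}$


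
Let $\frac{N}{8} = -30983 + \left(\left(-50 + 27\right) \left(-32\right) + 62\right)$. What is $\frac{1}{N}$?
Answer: $- \frac{1}{241480} \approx -4.1411 \cdot 10^{-6}$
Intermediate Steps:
$N = -241480$ ($N = 8 \left(-30983 + \left(\left(-50 + 27\right) \left(-32\right) + 62\right)\right) = 8 \left(-30983 + \left(\left(-23\right) \left(-32\right) + 62\right)\right) = 8 \left(-30983 + \left(736 + 62\right)\right) = 8 \left(-30983 + 798\right) = 8 \left(-30185\right) = -241480$)
$\frac{1}{N} = \frac{1}{-241480} = - \frac{1}{241480}$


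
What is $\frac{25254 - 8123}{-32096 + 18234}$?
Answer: $- \frac{17131}{13862} \approx -1.2358$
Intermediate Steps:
$\frac{25254 - 8123}{-32096 + 18234} = \frac{17131}{-13862} = 17131 \left(- \frac{1}{13862}\right) = - \frac{17131}{13862}$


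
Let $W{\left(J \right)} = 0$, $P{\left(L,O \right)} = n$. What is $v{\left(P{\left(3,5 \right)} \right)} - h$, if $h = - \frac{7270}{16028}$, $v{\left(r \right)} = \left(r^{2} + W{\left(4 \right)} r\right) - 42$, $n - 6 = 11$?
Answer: $\frac{1983093}{8014} \approx 247.45$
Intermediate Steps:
$n = 17$ ($n = 6 + 11 = 17$)
$P{\left(L,O \right)} = 17$
$v{\left(r \right)} = -42 + r^{2}$ ($v{\left(r \right)} = \left(r^{2} + 0 r\right) - 42 = \left(r^{2} + 0\right) - 42 = r^{2} - 42 = -42 + r^{2}$)
$h = - \frac{3635}{8014}$ ($h = \left(-7270\right) \frac{1}{16028} = - \frac{3635}{8014} \approx -0.45358$)
$v{\left(P{\left(3,5 \right)} \right)} - h = \left(-42 + 17^{2}\right) - - \frac{3635}{8014} = \left(-42 + 289\right) + \frac{3635}{8014} = 247 + \frac{3635}{8014} = \frac{1983093}{8014}$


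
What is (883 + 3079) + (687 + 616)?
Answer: 5265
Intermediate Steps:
(883 + 3079) + (687 + 616) = 3962 + 1303 = 5265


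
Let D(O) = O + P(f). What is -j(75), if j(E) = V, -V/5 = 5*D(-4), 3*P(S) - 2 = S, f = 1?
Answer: -75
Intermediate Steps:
P(S) = ⅔ + S/3
D(O) = 1 + O (D(O) = O + (⅔ + (⅓)*1) = O + (⅔ + ⅓) = O + 1 = 1 + O)
V = 75 (V = -25*(1 - 4) = -25*(-3) = -5*(-15) = 75)
j(E) = 75
-j(75) = -1*75 = -75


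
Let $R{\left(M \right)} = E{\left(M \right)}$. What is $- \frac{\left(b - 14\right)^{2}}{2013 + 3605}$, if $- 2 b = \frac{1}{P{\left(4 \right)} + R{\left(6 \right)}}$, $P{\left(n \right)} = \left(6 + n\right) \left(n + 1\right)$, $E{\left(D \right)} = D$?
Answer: $- \frac{2461761}{70472192} \approx -0.034932$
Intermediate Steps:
$R{\left(M \right)} = M$
$P{\left(n \right)} = \left(1 + n\right) \left(6 + n\right)$ ($P{\left(n \right)} = \left(6 + n\right) \left(1 + n\right) = \left(1 + n\right) \left(6 + n\right)$)
$b = - \frac{1}{112}$ ($b = - \frac{1}{2 \left(\left(6 + 4^{2} + 7 \cdot 4\right) + 6\right)} = - \frac{1}{2 \left(\left(6 + 16 + 28\right) + 6\right)} = - \frac{1}{2 \left(50 + 6\right)} = - \frac{1}{2 \cdot 56} = \left(- \frac{1}{2}\right) \frac{1}{56} = - \frac{1}{112} \approx -0.0089286$)
$- \frac{\left(b - 14\right)^{2}}{2013 + 3605} = - \frac{\left(- \frac{1}{112} - 14\right)^{2}}{2013 + 3605} = - \frac{\left(- \frac{1569}{112}\right)^{2}}{5618} = - \frac{2461761}{12544 \cdot 5618} = \left(-1\right) \frac{2461761}{70472192} = - \frac{2461761}{70472192}$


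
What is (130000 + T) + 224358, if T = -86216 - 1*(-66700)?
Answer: 334842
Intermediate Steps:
T = -19516 (T = -86216 + 66700 = -19516)
(130000 + T) + 224358 = (130000 - 19516) + 224358 = 110484 + 224358 = 334842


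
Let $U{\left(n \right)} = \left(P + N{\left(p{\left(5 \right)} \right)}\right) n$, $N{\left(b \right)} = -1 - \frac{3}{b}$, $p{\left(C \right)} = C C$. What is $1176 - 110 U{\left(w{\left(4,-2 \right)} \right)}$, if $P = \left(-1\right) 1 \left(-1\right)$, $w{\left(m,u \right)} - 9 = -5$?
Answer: $\frac{6144}{5} \approx 1228.8$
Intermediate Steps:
$w{\left(m,u \right)} = 4$ ($w{\left(m,u \right)} = 9 - 5 = 4$)
$p{\left(C \right)} = C^{2}$
$P = 1$ ($P = \left(-1\right) \left(-1\right) = 1$)
$U{\left(n \right)} = - \frac{3 n}{25}$ ($U{\left(n \right)} = \left(1 + \frac{-3 - 5^{2}}{5^{2}}\right) n = \left(1 + \frac{-3 - 25}{25}\right) n = \left(1 + \frac{1}{25} \left(-28\right)\right) n = \left(1 - \frac{28}{25}\right) n = - \frac{3 n}{25}$)
$1176 - 110 U{\left(w{\left(4,-2 \right)} \right)} = 1176 - 110 \left(\left(- \frac{3}{25}\right) 4\right) = 1176 - - \frac{264}{5} = 1176 + \frac{264}{5} = \frac{6144}{5}$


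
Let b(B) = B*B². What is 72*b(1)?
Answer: 72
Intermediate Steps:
b(B) = B³
72*b(1) = 72*1³ = 72*1 = 72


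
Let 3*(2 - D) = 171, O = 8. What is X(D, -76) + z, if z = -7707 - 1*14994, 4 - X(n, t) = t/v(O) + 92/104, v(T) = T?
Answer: -294949/13 ≈ -22688.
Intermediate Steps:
D = -55 (D = 2 - ⅓*171 = 2 - 57 = -55)
X(n, t) = 81/26 - t/8 (X(n, t) = 4 - (t/8 + 92/104) = 4 - (t*(⅛) + 92*(1/104)) = 4 - (t/8 + 23/26) = 4 - (23/26 + t/8) = 4 + (-23/26 - t/8) = 81/26 - t/8)
z = -22701 (z = -7707 - 14994 = -22701)
X(D, -76) + z = (81/26 - ⅛*(-76)) - 22701 = (81/26 + 19/2) - 22701 = 164/13 - 22701 = -294949/13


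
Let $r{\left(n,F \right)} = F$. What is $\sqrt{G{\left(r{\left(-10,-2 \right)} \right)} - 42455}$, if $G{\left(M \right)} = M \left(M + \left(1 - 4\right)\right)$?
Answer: $i \sqrt{42445} \approx 206.02 i$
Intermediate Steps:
$G{\left(M \right)} = M \left(-3 + M\right)$ ($G{\left(M \right)} = M \left(M + \left(1 - 4\right)\right) = M \left(M - 3\right) = M \left(-3 + M\right)$)
$\sqrt{G{\left(r{\left(-10,-2 \right)} \right)} - 42455} = \sqrt{- 2 \left(-3 - 2\right) - 42455} = \sqrt{\left(-2\right) \left(-5\right) - 42455} = \sqrt{10 - 42455} = \sqrt{-42445} = i \sqrt{42445}$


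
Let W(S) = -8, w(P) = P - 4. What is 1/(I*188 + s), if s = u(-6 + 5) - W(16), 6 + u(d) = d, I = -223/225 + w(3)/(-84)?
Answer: -1575/288368 ≈ -0.0054618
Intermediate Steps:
w(P) = -4 + P
I = -6169/6300 (I = -223/225 + (-4 + 3)/(-84) = -223*1/225 - 1*(-1/84) = -223/225 + 1/84 = -6169/6300 ≈ -0.97921)
u(d) = -6 + d
s = 1 (s = (-6 + (-6 + 5)) - 1*(-8) = (-6 - 1) + 8 = -7 + 8 = 1)
1/(I*188 + s) = 1/(-6169/6300*188 + 1) = 1/(-289943/1575 + 1) = 1/(-288368/1575) = -1575/288368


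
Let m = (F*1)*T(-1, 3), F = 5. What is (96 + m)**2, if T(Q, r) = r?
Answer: 12321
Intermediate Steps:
m = 15 (m = (5*1)*3 = 5*3 = 15)
(96 + m)**2 = (96 + 15)**2 = 111**2 = 12321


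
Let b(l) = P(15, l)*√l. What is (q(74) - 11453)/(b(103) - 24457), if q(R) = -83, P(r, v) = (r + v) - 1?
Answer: 141067976/298367441 + 674856*√103/298367441 ≈ 0.49575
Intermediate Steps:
P(r, v) = -1 + r + v
b(l) = √l*(14 + l) (b(l) = (-1 + 15 + l)*√l = (14 + l)*√l = √l*(14 + l))
(q(74) - 11453)/(b(103) - 24457) = (-83 - 11453)/(√103*(14 + 103) - 24457) = -11536/(√103*117 - 24457) = -11536/(117*√103 - 24457) = -11536/(-24457 + 117*√103)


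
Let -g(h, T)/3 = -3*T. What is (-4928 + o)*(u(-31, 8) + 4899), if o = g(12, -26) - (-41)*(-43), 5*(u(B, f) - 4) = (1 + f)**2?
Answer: -34065460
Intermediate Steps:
u(B, f) = 4 + (1 + f)**2/5
g(h, T) = 9*T (g(h, T) = -(-9)*T = 9*T)
o = -1997 (o = 9*(-26) - (-41)*(-43) = -234 - 1*1763 = -234 - 1763 = -1997)
(-4928 + o)*(u(-31, 8) + 4899) = (-4928 - 1997)*((4 + (1 + 8)**2/5) + 4899) = -6925*((4 + (1/5)*9**2) + 4899) = -6925*((4 + (1/5)*81) + 4899) = -6925*((4 + 81/5) + 4899) = -6925*(101/5 + 4899) = -6925*24596/5 = -34065460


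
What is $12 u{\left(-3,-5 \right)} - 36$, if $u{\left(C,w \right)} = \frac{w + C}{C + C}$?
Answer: $-20$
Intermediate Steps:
$u{\left(C,w \right)} = \frac{C + w}{2 C}$
$12 u{\left(-3,-5 \right)} - 36 = 12 \frac{-3 - 5}{2 \left(-3\right)} - 36 = 12 \cdot \frac{1}{2} \left(- \frac{1}{3}\right) \left(-8\right) - 36 = 12 \cdot \frac{4}{3} - 36 = 16 - 36 = -20$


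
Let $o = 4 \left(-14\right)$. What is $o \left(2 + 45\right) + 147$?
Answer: $-2485$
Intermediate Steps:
$o = -56$
$o \left(2 + 45\right) + 147 = - 56 \left(2 + 45\right) + 147 = \left(-56\right) 47 + 147 = -2632 + 147 = -2485$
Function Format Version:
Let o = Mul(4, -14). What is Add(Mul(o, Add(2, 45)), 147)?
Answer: -2485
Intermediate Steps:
o = -56
Add(Mul(o, Add(2, 45)), 147) = Add(Mul(-56, Add(2, 45)), 147) = Add(Mul(-56, 47), 147) = Add(-2632, 147) = -2485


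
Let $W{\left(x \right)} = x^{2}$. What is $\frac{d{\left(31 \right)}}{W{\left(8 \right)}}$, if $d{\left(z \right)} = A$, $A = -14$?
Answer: $- \frac{7}{32} \approx -0.21875$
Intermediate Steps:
$d{\left(z \right)} = -14$
$\frac{d{\left(31 \right)}}{W{\left(8 \right)}} = - \frac{14}{8^{2}} = - \frac{14}{64} = \left(-14\right) \frac{1}{64} = - \frac{7}{32}$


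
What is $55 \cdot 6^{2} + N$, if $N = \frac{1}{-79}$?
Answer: $\frac{156419}{79} \approx 1980.0$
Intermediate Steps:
$N = - \frac{1}{79} \approx -0.012658$
$55 \cdot 6^{2} + N = 55 \cdot 6^{2} - \frac{1}{79} = 55 \cdot 36 - \frac{1}{79} = 1980 - \frac{1}{79} = \frac{156419}{79}$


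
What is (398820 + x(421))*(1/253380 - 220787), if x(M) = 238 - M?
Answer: -7433651233629861/84460 ≈ -8.8014e+10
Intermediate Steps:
(398820 + x(421))*(1/253380 - 220787) = (398820 + (238 - 1*421))*(1/253380 - 220787) = (398820 + (238 - 421))*(1/253380 - 220787) = (398820 - 183)*(-55943010059/253380) = 398637*(-55943010059/253380) = -7433651233629861/84460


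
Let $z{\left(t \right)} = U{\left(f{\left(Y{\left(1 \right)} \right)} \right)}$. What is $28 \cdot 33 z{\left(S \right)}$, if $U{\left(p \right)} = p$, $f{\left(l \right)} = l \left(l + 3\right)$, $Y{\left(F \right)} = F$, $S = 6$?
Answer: $3696$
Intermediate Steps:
$f{\left(l \right)} = l \left(3 + l\right)$
$z{\left(t \right)} = 4$ ($z{\left(t \right)} = 1 \left(3 + 1\right) = 1 \cdot 4 = 4$)
$28 \cdot 33 z{\left(S \right)} = 28 \cdot 33 \cdot 4 = 924 \cdot 4 = 3696$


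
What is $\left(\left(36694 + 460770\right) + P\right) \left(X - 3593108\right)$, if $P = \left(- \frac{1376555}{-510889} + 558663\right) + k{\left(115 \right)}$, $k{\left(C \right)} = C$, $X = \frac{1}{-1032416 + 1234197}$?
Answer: $- \frac{391238543692599333130471}{103087693309} \approx -3.7952 \cdot 10^{12}$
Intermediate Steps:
$X = \frac{1}{201781} \approx 4.9559 \cdot 10^{-6}$
$P = \frac{285474910197}{510889}$ ($P = \left(- \frac{1376555}{-510889} + 558663\right) + 115 = \left(\left(-1376555\right) \left(- \frac{1}{510889}\right) + 558663\right) + 115 = \left(\frac{1376555}{510889} + 558663\right) + 115 = \frac{285416157962}{510889} + 115 = \frac{285474910197}{510889} \approx 5.5878 \cdot 10^{5}$)
$\left(\left(36694 + 460770\right) + P\right) \left(X - 3593108\right) = \left(\left(36694 + 460770\right) + \frac{285474910197}{510889}\right) \left(\frac{1}{201781} - 3593108\right) = \left(497464 + \frac{285474910197}{510889}\right) \left(- \frac{725020925347}{201781}\right) = \frac{539623795693}{510889} \left(- \frac{725020925347}{201781}\right) = - \frac{391238543692599333130471}{103087693309}$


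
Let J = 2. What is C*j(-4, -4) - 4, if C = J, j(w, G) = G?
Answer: -12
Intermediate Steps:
C = 2
C*j(-4, -4) - 4 = 2*(-4) - 4 = -8 - 4 = -12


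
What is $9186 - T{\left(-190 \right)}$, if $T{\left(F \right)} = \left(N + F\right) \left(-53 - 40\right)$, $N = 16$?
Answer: $-6996$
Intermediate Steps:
$T{\left(F \right)} = -1488 - 93 F$ ($T{\left(F \right)} = \left(16 + F\right) \left(-53 - 40\right) = \left(16 + F\right) \left(-93\right) = -1488 - 93 F$)
$9186 - T{\left(-190 \right)} = 9186 - \left(-1488 - -17670\right) = 9186 - \left(-1488 + 17670\right) = 9186 - 16182 = -6996$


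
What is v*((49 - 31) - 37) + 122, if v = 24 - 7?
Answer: -201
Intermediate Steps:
v = 17
v*((49 - 31) - 37) + 122 = 17*((49 - 31) - 37) + 122 = 17*(18 - 37) + 122 = 17*(-19) + 122 = -323 + 122 = -201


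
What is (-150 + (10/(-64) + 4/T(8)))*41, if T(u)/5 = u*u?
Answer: -984943/160 ≈ -6155.9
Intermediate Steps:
T(u) = 5*u**2 (T(u) = 5*(u*u) = 5*u**2)
(-150 + (10/(-64) + 4/T(8)))*41 = (-150 + (10/(-64) + 4/((5*8**2))))*41 = (-150 + (10*(-1/64) + 4/((5*64))))*41 = (-150 + (-5/32 + 4/320))*41 = (-150 + (-5/32 + 4*(1/320)))*41 = (-150 + (-5/32 + 1/80))*41 = (-150 - 23/160)*41 = -24023/160*41 = -984943/160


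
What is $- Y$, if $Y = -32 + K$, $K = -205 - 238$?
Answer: $475$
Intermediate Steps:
$K = -443$ ($K = -205 - 238 = -443$)
$Y = -475$ ($Y = -32 - 443 = -475$)
$- Y = \left(-1\right) \left(-475\right) = 475$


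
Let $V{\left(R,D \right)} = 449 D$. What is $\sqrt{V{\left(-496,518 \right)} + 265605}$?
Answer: $\sqrt{498187} \approx 705.82$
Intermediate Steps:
$\sqrt{V{\left(-496,518 \right)} + 265605} = \sqrt{449 \cdot 518 + 265605} = \sqrt{232582 + 265605} = \sqrt{498187}$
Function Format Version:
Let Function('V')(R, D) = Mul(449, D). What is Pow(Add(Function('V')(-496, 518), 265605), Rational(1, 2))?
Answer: Pow(498187, Rational(1, 2)) ≈ 705.82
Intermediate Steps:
Pow(Add(Function('V')(-496, 518), 265605), Rational(1, 2)) = Pow(Add(Mul(449, 518), 265605), Rational(1, 2)) = Pow(Add(232582, 265605), Rational(1, 2)) = Pow(498187, Rational(1, 2))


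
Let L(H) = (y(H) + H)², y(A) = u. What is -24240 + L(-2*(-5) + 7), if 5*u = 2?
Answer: -598431/25 ≈ -23937.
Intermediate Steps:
u = ⅖ (u = (⅕)*2 = ⅖ ≈ 0.40000)
y(A) = ⅖
L(H) = (⅖ + H)²
-24240 + L(-2*(-5) + 7) = -24240 + (2 + 5*(-2*(-5) + 7))²/25 = -24240 + (2 + 5*(10 + 7))²/25 = -24240 + (2 + 5*17)²/25 = -24240 + (2 + 85)²/25 = -24240 + (1/25)*87² = -24240 + (1/25)*7569 = -24240 + 7569/25 = -598431/25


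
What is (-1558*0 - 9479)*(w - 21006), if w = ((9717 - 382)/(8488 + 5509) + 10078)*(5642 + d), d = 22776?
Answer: -37998131053670044/13997 ≈ -2.7147e+12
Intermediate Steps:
w = 4008958548218/13997 (w = ((9717 - 382)/(8488 + 5509) + 10078)*(5642 + 22776) = (9335/13997 + 10078)*28418 = (141071101/13997)*28418 = 4008958548218/13997 ≈ 2.8642e+8)
(-1558*0 - 9479)*(w - 21006) = (-1558*0 - 9479)*(4008958548218/13997 - 21006) = (0 - 9479)*(4008664527236/13997) = -9479*4008664527236/13997 = -37998131053670044/13997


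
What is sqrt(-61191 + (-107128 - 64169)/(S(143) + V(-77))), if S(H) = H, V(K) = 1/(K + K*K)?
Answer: 3*I*sqrt(4854521461874723)/836837 ≈ 249.78*I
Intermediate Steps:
V(K) = 1/(K + K**2)
sqrt(-61191 + (-107128 - 64169)/(S(143) + V(-77))) = sqrt(-61191 + (-107128 - 64169)/(143 + 1/((-77)*(1 - 77)))) = sqrt(-61191 - 171297/(143 - 1/77/(-76))) = sqrt(-61191 - 171297/(143 - 1/77*(-1/76))) = sqrt(-61191 - 171297/(143 + 1/5852)) = sqrt(-61191 - 171297/836837/5852) = sqrt(-61191 - 171297*5852/836837) = sqrt(-61191 - 1002430044/836837) = sqrt(-52209322911/836837) = 3*I*sqrt(4854521461874723)/836837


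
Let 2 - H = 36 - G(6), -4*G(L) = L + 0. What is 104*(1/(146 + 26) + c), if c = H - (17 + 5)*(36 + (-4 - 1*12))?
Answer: -2126410/43 ≈ -49451.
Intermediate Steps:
G(L) = -L/4 (G(L) = -(L + 0)/4 = -L/4)
H = -71/2 (H = 2 - (36 - (-1)*6/4) = 2 - (36 - 1*(-3/2)) = 2 - (36 + 3/2) = 2 - 1*75/2 = 2 - 75/2 = -71/2 ≈ -35.500)
c = -951/2 (c = -71/2 - (17 + 5)*(36 + (-4 - 1*12)) = -71/2 - 22*(36 + (-4 - 12)) = -71/2 - 22*(36 - 16) = -71/2 - 22*20 = -71/2 - 1*440 = -71/2 - 440 = -951/2 ≈ -475.50)
104*(1/(146 + 26) + c) = 104*(1/(146 + 26) - 951/2) = 104*(1/172 - 951/2) = 104*(-81785/172) = -2126410/43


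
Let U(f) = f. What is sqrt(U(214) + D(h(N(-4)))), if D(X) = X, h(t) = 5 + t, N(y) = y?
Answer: sqrt(215) ≈ 14.663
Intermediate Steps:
sqrt(U(214) + D(h(N(-4)))) = sqrt(214 + (5 - 4)) = sqrt(214 + 1) = sqrt(215)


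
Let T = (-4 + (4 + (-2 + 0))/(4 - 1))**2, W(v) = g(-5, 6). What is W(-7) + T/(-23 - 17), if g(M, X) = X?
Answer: 103/18 ≈ 5.7222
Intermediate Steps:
W(v) = 6
T = 100/9 (T = (-4 + (4 - 2)/3)**2 = (-4 + 2*(1/3))**2 = (-4 + 2/3)**2 = (-10/3)**2 = 100/9 ≈ 11.111)
W(-7) + T/(-23 - 17) = 6 + (100/9)/(-23 - 17) = 6 + (100/9)/(-40) = 6 - 1/40*100/9 = 6 - 5/18 = 103/18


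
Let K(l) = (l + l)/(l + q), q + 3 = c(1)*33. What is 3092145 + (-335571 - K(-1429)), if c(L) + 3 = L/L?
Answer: 2064672497/749 ≈ 2.7566e+6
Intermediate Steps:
c(L) = -2 (c(L) = -3 + L/L = -3 + 1 = -2)
q = -69 (q = -3 - 2*33 = -3 - 66 = -69)
K(l) = 2*l/(-69 + l) (K(l) = (l + l)/(l - 69) = (2*l)/(-69 + l) = 2*l/(-69 + l))
3092145 + (-335571 - K(-1429)) = 3092145 + (-335571 - 2*(-1429)/(-69 - 1429)) = 3092145 + (-335571 - 2*(-1429)/(-1498)) = 3092145 + (-335571 - 2*(-1429)*(-1)/1498) = 3092145 + (-335571 - 1*1429/749) = 3092145 + (-335571 - 1429/749) = 3092145 - 251344108/749 = 2064672497/749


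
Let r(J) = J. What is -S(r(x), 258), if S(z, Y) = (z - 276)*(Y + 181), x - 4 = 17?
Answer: 111945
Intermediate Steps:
x = 21 (x = 4 + 17 = 21)
S(z, Y) = (-276 + z)*(181 + Y)
-S(r(x), 258) = -(-49956 - 276*258 + 181*21 + 258*21) = -(-49956 - 71208 + 3801 + 5418) = -1*(-111945) = 111945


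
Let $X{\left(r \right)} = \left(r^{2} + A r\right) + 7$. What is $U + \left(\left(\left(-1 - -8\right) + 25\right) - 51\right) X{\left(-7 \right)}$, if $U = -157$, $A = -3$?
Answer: $-1620$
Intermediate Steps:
$X{\left(r \right)} = 7 + r^{2} - 3 r$ ($X{\left(r \right)} = \left(r^{2} - 3 r\right) + 7 = 7 + r^{2} - 3 r$)
$U + \left(\left(\left(-1 - -8\right) + 25\right) - 51\right) X{\left(-7 \right)} = -157 + \left(\left(\left(-1 - -8\right) + 25\right) - 51\right) \left(7 + \left(-7\right)^{2} - -21\right) = -157 + \left(\left(\left(-1 + 8\right) + 25\right) - 51\right) \left(7 + 49 + 21\right) = -157 + \left(\left(7 + 25\right) - 51\right) 77 = -157 + \left(32 - 51\right) 77 = -157 - 1463 = -1620$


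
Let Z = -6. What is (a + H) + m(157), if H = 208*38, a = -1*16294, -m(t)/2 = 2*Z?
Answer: -8366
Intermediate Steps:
m(t) = 24 (m(t) = -4*(-6) = -2*(-12) = 24)
a = -16294
H = 7904
(a + H) + m(157) = (-16294 + 7904) + 24 = -8390 + 24 = -8366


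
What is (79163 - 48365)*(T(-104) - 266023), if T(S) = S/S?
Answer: -8192945556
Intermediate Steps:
T(S) = 1
(79163 - 48365)*(T(-104) - 266023) = (79163 - 48365)*(1 - 266023) = 30798*(-266022) = -8192945556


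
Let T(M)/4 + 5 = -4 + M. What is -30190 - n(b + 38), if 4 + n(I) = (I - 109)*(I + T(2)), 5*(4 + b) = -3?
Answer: -744444/25 ≈ -29778.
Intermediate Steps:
T(M) = -36 + 4*M (T(M) = -20 + 4*(-4 + M) = -20 + (-16 + 4*M) = -36 + 4*M)
b = -23/5 (b = -4 + (⅕)*(-3) = -4 - ⅗ = -23/5 ≈ -4.6000)
n(I) = -4 + (-109 + I)*(-28 + I) (n(I) = -4 + (I - 109)*(I + (-36 + 4*2)) = -4 + (-109 + I)*(I + (-36 + 8)) = -4 + (-109 + I)*(I - 28) = -4 + (-109 + I)*(-28 + I))
-30190 - n(b + 38) = -30190 - (3048 + (-23/5 + 38)² - 137*(-23/5 + 38)) = -30190 - (3048 + (167/5)² - 137*167/5) = -30190 - (3048 + 27889/25 - 22879/5) = -30190 - 1*(-10306/25) = -30190 + 10306/25 = -744444/25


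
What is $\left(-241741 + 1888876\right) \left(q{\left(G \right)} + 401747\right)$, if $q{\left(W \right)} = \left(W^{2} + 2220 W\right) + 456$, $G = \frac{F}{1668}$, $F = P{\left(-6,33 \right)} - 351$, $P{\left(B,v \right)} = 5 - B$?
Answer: $\frac{12785427312887880}{19321} \approx 6.6174 \cdot 10^{11}$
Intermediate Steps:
$F = -340$ ($F = \left(5 - -6\right) - 351 = \left(5 + 6\right) - 351 = 11 - 351 = -340$)
$G = - \frac{85}{417}$ ($G = - \frac{340}{1668} = \left(-340\right) \frac{1}{1668} = - \frac{85}{417} \approx -0.20384$)
$q{\left(W \right)} = 456 + W^{2} + 2220 W$
$\left(-241741 + 1888876\right) \left(q{\left(G \right)} + 401747\right) = \left(-241741 + 1888876\right) \left(\left(456 + \left(- \frac{85}{417}\right)^{2} + 2220 \left(- \frac{85}{417}\right)\right) + 401747\right) = 1647135 \left(\left(456 + \frac{7225}{173889} - \frac{62900}{139}\right) + 401747\right) = 1647135 \left(\frac{612709}{173889} + 401747\right) = 1647135 \cdot \frac{69859996792}{173889} = \frac{12785427312887880}{19321}$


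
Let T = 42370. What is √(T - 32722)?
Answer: 12*√67 ≈ 98.224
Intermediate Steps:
√(T - 32722) = √(42370 - 32722) = √9648 = 12*√67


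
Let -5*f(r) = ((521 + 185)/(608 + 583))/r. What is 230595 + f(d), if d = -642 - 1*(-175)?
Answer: 641281236781/2780985 ≈ 2.3060e+5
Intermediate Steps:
d = -467 (d = -642 + 175 = -467)
f(r) = -706/(5955*r) (f(r) = -(521 + 185)/(608 + 583)/(5*r) = -706/1191/(5*r) = -706*(1/1191)/(5*r) = -706/(5955*r))
230595 + f(d) = 230595 - 706/5955/(-467) = 230595 - 706/5955*(-1/467) = 230595 + 706/2780985 = 641281236781/2780985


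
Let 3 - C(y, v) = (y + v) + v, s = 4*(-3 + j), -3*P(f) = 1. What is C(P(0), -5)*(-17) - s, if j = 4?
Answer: -692/3 ≈ -230.67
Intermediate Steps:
P(f) = -⅓ (P(f) = -⅓*1 = -⅓)
s = 4 (s = 4*(-3 + 4) = 4*1 = 4)
C(y, v) = 3 - y - 2*v (C(y, v) = 3 - ((y + v) + v) = 3 - ((v + y) + v) = 3 - (y + 2*v) = 3 + (-y - 2*v) = 3 - y - 2*v)
C(P(0), -5)*(-17) - s = (3 - 1*(-⅓) - 2*(-5))*(-17) - 1*4 = (3 + ⅓ + 10)*(-17) - 4 = (40/3)*(-17) - 4 = -680/3 - 4 = -692/3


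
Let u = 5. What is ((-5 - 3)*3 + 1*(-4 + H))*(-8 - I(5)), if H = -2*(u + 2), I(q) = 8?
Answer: 672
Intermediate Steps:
H = -14 (H = -2*(5 + 2) = -2*7 = -14)
((-5 - 3)*3 + 1*(-4 + H))*(-8 - I(5)) = ((-5 - 3)*3 + 1*(-4 - 14))*(-8 - 1*8) = (-8*3 + 1*(-18))*(-8 - 8) = (-24 - 18)*(-16) = -42*(-16) = 672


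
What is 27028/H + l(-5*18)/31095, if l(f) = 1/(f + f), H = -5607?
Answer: -16808713823/3486993300 ≈ -4.8204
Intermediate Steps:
l(f) = 1/(2*f)
27028/H + l(-5*18)/31095 = 27028/(-5607) + (1/(2*((-5*18))))/31095 = 27028*(-1/5607) + ((1/2)/(-90))*(1/31095) = -27028/5607 + ((1/2)*(-1/90))*(1/31095) = -27028/5607 - 1/180*1/31095 = -27028/5607 - 1/5597100 = -16808713823/3486993300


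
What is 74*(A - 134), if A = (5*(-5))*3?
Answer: -15466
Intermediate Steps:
A = -75 (A = -25*3 = -75)
74*(A - 134) = 74*(-75 - 134) = 74*(-209) = -15466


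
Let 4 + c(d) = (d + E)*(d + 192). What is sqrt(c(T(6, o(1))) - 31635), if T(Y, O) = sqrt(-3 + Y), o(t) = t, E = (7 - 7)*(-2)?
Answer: 2*sqrt(-7909 + 48*sqrt(3)) ≈ 176.93*I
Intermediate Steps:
E = 0 (E = 0*(-2) = 0)
c(d) = -4 + d*(192 + d) (c(d) = -4 + (d + 0)*(d + 192) = -4 + d*(192 + d))
sqrt(c(T(6, o(1))) - 31635) = sqrt((-4 + (sqrt(-3 + 6))**2 + 192*sqrt(-3 + 6)) - 31635) = sqrt((-4 + (sqrt(3))**2 + 192*sqrt(3)) - 31635) = sqrt((-4 + 3 + 192*sqrt(3)) - 31635) = sqrt((-1 + 192*sqrt(3)) - 31635) = sqrt(-31636 + 192*sqrt(3))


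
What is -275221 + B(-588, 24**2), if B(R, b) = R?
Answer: -275809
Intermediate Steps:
-275221 + B(-588, 24**2) = -275221 - 588 = -275809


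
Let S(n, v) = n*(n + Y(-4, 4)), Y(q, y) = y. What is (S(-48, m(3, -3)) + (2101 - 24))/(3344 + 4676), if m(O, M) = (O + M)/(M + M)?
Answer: 4189/8020 ≈ 0.52232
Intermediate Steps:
m(O, M) = (M + O)/(2*M) (m(O, M) = (M + O)/((2*M)) = (M + O)*(1/(2*M)) = (M + O)/(2*M))
S(n, v) = n*(4 + n) (S(n, v) = n*(n + 4) = n*(4 + n))
(S(-48, m(3, -3)) + (2101 - 24))/(3344 + 4676) = (-48*(4 - 48) + (2101 - 24))/(3344 + 4676) = (-48*(-44) + 2077)/8020 = (2112 + 2077)*(1/8020) = 4189*(1/8020) = 4189/8020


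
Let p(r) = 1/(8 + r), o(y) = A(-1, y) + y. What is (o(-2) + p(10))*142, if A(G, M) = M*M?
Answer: 2627/9 ≈ 291.89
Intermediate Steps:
A(G, M) = M²
o(y) = y + y² (o(y) = y² + y = y + y²)
(o(-2) + p(10))*142 = (-2*(1 - 2) + 1/(8 + 10))*142 = (-2*(-1) + 1/18)*142 = (2 + 1/18)*142 = (37/18)*142 = 2627/9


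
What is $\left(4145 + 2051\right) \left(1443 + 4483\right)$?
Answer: $36717496$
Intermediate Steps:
$\left(4145 + 2051\right) \left(1443 + 4483\right) = 6196 \cdot 5926 = 36717496$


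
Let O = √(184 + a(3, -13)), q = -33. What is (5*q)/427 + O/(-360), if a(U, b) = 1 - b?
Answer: -165/427 - √22/120 ≈ -0.42550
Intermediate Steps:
O = 3*√22 (O = √(184 + (1 - 1*(-13))) = √(184 + (1 + 13)) = √(184 + 14) = √198 = 3*√22 ≈ 14.071)
(5*q)/427 + O/(-360) = (5*(-33))/427 + (3*√22)/(-360) = -165*1/427 + (3*√22)*(-1/360) = -165/427 - √22/120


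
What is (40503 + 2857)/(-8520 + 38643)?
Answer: 43360/30123 ≈ 1.4394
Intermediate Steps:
(40503 + 2857)/(-8520 + 38643) = 43360/30123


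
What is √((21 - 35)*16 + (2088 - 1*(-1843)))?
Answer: √3707 ≈ 60.885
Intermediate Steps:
√((21 - 35)*16 + (2088 - 1*(-1843))) = √(-14*16 + (2088 + 1843)) = √(-224 + 3931) = √3707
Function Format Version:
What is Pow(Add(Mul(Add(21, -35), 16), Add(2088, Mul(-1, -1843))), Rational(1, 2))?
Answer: Pow(3707, Rational(1, 2)) ≈ 60.885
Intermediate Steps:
Pow(Add(Mul(Add(21, -35), 16), Add(2088, Mul(-1, -1843))), Rational(1, 2)) = Pow(Add(Mul(-14, 16), Add(2088, 1843)), Rational(1, 2)) = Pow(Add(-224, 3931), Rational(1, 2)) = Pow(3707, Rational(1, 2))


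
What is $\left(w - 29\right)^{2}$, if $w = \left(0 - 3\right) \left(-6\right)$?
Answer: $121$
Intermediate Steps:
$w = 18$ ($w = \left(-3\right) \left(-6\right) = 18$)
$\left(w - 29\right)^{2} = \left(18 - 29\right)^{2} = \left(-11\right)^{2} = 121$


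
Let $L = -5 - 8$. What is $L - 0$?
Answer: $-13$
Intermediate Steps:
$L = -13$ ($L = -5 - 8 = -13$)
$L - 0 = -13 - 0 = -13 + 0 = -13$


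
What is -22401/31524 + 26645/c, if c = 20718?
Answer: 62642177/108852372 ≈ 0.57548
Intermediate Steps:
-22401/31524 + 26645/c = -22401/31524 + 26645/20718 = -22401*1/31524 + 26645*(1/20718) = -7467/10508 + 26645/20718 = 62642177/108852372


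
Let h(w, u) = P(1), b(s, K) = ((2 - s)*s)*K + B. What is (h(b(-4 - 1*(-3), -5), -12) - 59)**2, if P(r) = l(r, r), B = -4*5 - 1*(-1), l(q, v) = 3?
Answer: 3136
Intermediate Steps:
B = -19 (B = -20 + 1 = -19)
P(r) = 3
b(s, K) = -19 + K*s*(2 - s) (b(s, K) = ((2 - s)*s)*K - 19 = (s*(2 - s))*K - 19 = K*s*(2 - s) - 19 = -19 + K*s*(2 - s))
h(w, u) = 3
(h(b(-4 - 1*(-3), -5), -12) - 59)**2 = (3 - 59)**2 = (-56)**2 = 3136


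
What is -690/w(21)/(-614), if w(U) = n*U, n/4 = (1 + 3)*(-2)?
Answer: -115/68768 ≈ -0.0016723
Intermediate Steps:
n = -32 (n = 4*((1 + 3)*(-2)) = 4*(4*(-2)) = 4*(-8) = -32)
w(U) = -32*U
-690/w(21)/(-614) = -690/((-32*21))/(-614) = -690/(-672)*(-1/614) = -690*(-1/672)*(-1/614) = (115/112)*(-1/614) = -115/68768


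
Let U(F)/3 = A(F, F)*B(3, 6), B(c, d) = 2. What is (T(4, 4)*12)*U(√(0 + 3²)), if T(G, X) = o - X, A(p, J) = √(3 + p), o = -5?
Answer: -648*√6 ≈ -1587.3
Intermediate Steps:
T(G, X) = -5 - X
U(F) = 6*√(3 + F) (U(F) = 3*(√(3 + F)*2) = 3*(2*√(3 + F)) = 6*√(3 + F))
(T(4, 4)*12)*U(√(0 + 3²)) = ((-5 - 1*4)*12)*(6*√(3 + √(0 + 3²))) = ((-5 - 4)*12)*(6*√(3 + √(0 + 9))) = (-9*12)*(6*√(3 + √9)) = -648*√(3 + 3) = -648*√6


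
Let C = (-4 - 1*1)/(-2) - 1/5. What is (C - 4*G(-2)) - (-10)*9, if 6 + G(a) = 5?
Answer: 963/10 ≈ 96.300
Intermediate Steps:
G(a) = -1 (G(a) = -6 + 5 = -1)
C = 23/10 (C = (-4 - 1)*(-½) - 1*⅕ = -5*(-½) - ⅕ = 5/2 - ⅕ = 23/10 ≈ 2.3000)
(C - 4*G(-2)) - (-10)*9 = (23/10 - 4*(-1)) - (-10)*9 = (23/10 + 4) - 1*(-90) = 63/10 + 90 = 963/10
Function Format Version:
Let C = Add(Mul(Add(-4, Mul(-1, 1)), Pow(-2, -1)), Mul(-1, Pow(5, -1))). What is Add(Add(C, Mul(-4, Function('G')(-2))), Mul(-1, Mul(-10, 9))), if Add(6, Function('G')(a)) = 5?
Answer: Rational(963, 10) ≈ 96.300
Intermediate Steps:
Function('G')(a) = -1 (Function('G')(a) = Add(-6, 5) = -1)
C = Rational(23, 10) (C = Add(Mul(Add(-4, -1), Rational(-1, 2)), Mul(-1, Rational(1, 5))) = Add(Mul(-5, Rational(-1, 2)), Rational(-1, 5)) = Add(Rational(5, 2), Rational(-1, 5)) = Rational(23, 10) ≈ 2.3000)
Add(Add(C, Mul(-4, Function('G')(-2))), Mul(-1, Mul(-10, 9))) = Add(Add(Rational(23, 10), Mul(-4, -1)), Mul(-1, Mul(-10, 9))) = Add(Add(Rational(23, 10), 4), Mul(-1, -90)) = Add(Rational(63, 10), 90) = Rational(963, 10)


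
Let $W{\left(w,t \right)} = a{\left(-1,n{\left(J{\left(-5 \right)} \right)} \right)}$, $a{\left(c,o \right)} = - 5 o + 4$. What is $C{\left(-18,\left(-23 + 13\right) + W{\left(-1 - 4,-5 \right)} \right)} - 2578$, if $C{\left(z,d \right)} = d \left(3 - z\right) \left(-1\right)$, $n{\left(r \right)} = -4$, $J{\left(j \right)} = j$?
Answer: $-2872$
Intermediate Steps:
$a{\left(c,o \right)} = 4 - 5 o$
$W{\left(w,t \right)} = 24$ ($W{\left(w,t \right)} = 4 - -20 = 4 + 20 = 24$)
$C{\left(z,d \right)} = - d \left(3 - z\right)$
$C{\left(-18,\left(-23 + 13\right) + W{\left(-1 - 4,-5 \right)} \right)} - 2578 = \left(\left(-23 + 13\right) + 24\right) \left(-3 - 18\right) - 2578 = \left(-10 + 24\right) \left(-21\right) - 2578 = 14 \left(-21\right) - 2578 = -294 - 2578 = -2872$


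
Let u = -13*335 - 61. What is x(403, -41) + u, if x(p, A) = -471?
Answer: -4887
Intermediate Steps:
u = -4416 (u = -4355 - 61 = -4416)
x(403, -41) + u = -471 - 4416 = -4887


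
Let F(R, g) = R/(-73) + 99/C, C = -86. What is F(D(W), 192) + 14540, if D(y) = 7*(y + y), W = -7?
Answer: 91283321/6278 ≈ 14540.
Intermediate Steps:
D(y) = 14*y (D(y) = 7*(2*y) = 14*y)
F(R, g) = -99/86 - R/73 (F(R, g) = R/(-73) + 99/(-86) = R*(-1/73) + 99*(-1/86) = -R/73 - 99/86 = -99/86 - R/73)
F(D(W), 192) + 14540 = (-99/86 - 14*(-7)/73) + 14540 = (-99/86 - 1/73*(-98)) + 14540 = (-99/86 + 98/73) + 14540 = 1201/6278 + 14540 = 91283321/6278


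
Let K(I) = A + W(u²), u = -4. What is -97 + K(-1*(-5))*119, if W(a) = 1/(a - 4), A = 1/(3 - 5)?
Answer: -1759/12 ≈ -146.58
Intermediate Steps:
A = -½ (A = 1/(-2) = -½ ≈ -0.50000)
W(a) = 1/(-4 + a)
K(I) = -5/12 (K(I) = -½ + 1/(-4 + (-4)²) = -½ + 1/(-4 + 16) = -½ + 1/12 = -5/12)
-97 + K(-1*(-5))*119 = -97 - 5/12*119 = -97 - 595/12 = -1759/12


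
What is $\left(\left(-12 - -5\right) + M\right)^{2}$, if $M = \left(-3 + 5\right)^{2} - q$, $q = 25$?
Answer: $784$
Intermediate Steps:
$M = -21$ ($M = \left(-3 + 5\right)^{2} - 25 = 2^{2} - 25 = 4 - 25 = -21$)
$\left(\left(-12 - -5\right) + M\right)^{2} = \left(\left(-12 - -5\right) - 21\right)^{2} = \left(\left(-12 + 5\right) - 21\right)^{2} = \left(-7 - 21\right)^{2} = \left(-28\right)^{2} = 784$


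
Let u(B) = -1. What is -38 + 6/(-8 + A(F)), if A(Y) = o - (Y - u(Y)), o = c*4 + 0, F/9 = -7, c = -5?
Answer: -643/17 ≈ -37.824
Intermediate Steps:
F = -63 (F = 9*(-7) = -63)
o = -20 (o = -5*4 + 0 = -20 + 0 = -20)
A(Y) = -21 - Y (A(Y) = -20 - (Y - 1*(-1)) = -20 - (Y + 1) = -20 - (1 + Y) = -20 + (-1 - Y) = -21 - Y)
-38 + 6/(-8 + A(F)) = -38 + 6/(-8 + (-21 - 1*(-63))) = -38 + 6/(-8 + (-21 + 63)) = -38 + 6/(-8 + 42) = -38 + 6/34 = -38 + (1/34)*6 = -38 + 3/17 = -643/17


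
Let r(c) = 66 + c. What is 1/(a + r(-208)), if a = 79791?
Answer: 1/79649 ≈ 1.2555e-5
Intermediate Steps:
1/(a + r(-208)) = 1/(79791 + (66 - 208)) = 1/(79791 - 142) = 1/79649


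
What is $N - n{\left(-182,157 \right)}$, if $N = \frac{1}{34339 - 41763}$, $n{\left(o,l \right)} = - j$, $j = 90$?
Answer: $\frac{668159}{7424} \approx 90.0$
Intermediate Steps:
$n{\left(o,l \right)} = -90$ ($n{\left(o,l \right)} = \left(-1\right) 90 = -90$)
$N = - \frac{1}{7424}$ ($N = \frac{1}{-7424} = - \frac{1}{7424} \approx -0.0001347$)
$N - n{\left(-182,157 \right)} = - \frac{1}{7424} - -90 = - \frac{1}{7424} + 90 = \frac{668159}{7424}$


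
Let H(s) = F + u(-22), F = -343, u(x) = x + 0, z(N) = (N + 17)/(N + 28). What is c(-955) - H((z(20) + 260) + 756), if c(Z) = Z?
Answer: -590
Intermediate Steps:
z(N) = (17 + N)/(28 + N)
u(x) = x
H(s) = -365 (H(s) = -343 - 22 = -365)
c(-955) - H((z(20) + 260) + 756) = -955 - 1*(-365) = -955 + 365 = -590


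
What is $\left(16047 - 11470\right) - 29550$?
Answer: $-24973$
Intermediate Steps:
$\left(16047 - 11470\right) - 29550 = 4577 - 29550 = -24973$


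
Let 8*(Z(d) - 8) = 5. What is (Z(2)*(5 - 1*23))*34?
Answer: -10557/2 ≈ -5278.5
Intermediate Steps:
Z(d) = 69/8 (Z(d) = 8 + (1/8)*5 = 8 + 5/8 = 69/8)
(Z(2)*(5 - 1*23))*34 = (69*(5 - 1*23)/8)*34 = (69*(5 - 23)/8)*34 = ((69/8)*(-18))*34 = -621/4*34 = -10557/2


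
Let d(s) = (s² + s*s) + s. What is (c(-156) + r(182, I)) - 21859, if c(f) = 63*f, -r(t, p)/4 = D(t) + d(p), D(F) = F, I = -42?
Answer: -46359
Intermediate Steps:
d(s) = s + 2*s² (d(s) = (s² + s²) + s = 2*s² + s = s + 2*s²)
r(t, p) = -4*t - 4*p*(1 + 2*p) (r(t, p) = -4*(t + p*(1 + 2*p)) = -4*t - 4*p*(1 + 2*p))
(c(-156) + r(182, I)) - 21859 = (63*(-156) + (-4*182 - 4*(-42)*(1 + 2*(-42)))) - 21859 = (-9828 + (-728 - 4*(-42)*(1 - 84))) - 21859 = (-9828 + (-728 - 4*(-42)*(-83))) - 21859 = (-9828 + (-728 - 13944)) - 21859 = (-9828 - 14672) - 21859 = -24500 - 21859 = -46359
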